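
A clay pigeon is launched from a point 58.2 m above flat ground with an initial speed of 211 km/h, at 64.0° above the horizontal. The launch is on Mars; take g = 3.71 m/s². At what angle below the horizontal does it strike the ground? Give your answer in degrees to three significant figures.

65.6°

Convert: 211 km/h = 211/3.6 = 58.61 m/s.
Components: vₓ = 58.61 cos 64.0° = 25.69 m/s, v_y0 = 58.61 sin 64.0° = 52.68 m/s.
With up positive and y = 0 at the ground: y(t) = 58.2 + (52.68) t − 1.855 t². Setting y = 0 and taking the positive root: t = [52.68 + √(52.68² + 2·3.71·58.2)] / 3.71 = (52.68 + 56.63) / 3.71 = 29.46 s.
At impact: v_y = v_y0 − g t = −56.63 m/s; vₓ = 25.69 m/s.
Angle below horizontal: arctan(|v_y|/vₓ) = arctan(56.63/25.69) = 65.60°.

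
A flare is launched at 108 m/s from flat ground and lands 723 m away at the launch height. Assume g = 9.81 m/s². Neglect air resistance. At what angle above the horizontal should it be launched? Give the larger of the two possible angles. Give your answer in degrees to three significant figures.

71.3°

From R = (v₀²/g) sin 2θ: sin 2θ = 9.81 × 723 / 11664 = 0.6081.
2θ = 37.45° or 180° − 37.45° = 142.5°, so θ = 18.73° or 71.27°.
The larger angle is 71.27°.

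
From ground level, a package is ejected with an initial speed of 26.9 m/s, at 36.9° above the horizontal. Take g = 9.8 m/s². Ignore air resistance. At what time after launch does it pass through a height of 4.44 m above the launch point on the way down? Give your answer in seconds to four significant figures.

2.993 s

vₓ = 26.90 cos 36.9° = 21.51 m/s; v_y0 = 26.90 sin 36.9° = 16.15 m/s.
Require v_y0 t − ½ g t² = 4.44, i.e. 4.900 t² − 16.15 t + 4.44 = 0.
t = [16.15 ± √(16.15² − 2·9.80·4.44)] / 9.80 = (16.15 ± 13.18) / 9.80, so t = 0.3027 s or t = 2.993 s.
The descending-branch root is 2.993 s.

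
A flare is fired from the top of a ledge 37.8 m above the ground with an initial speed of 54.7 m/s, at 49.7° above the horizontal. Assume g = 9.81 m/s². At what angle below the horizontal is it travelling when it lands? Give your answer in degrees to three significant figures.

54.6°

Horizontal component vₓ = 54.70 cos 49.7° = 35.38 m/s; vertical v_y0 = 54.70 sin 49.7° = 41.72 m/s.
The projectile lands when y = 37.8 + (41.72) t − ½·9.81·t² = 0. Positive root: t = (41.72 + √(41.72² + 2·9.81·37.8)) / 9.81 = (41.72 + 49.82) / 9.81 = 9.331 s.
At impact: v_y = v_y0 − g t = −49.82 m/s; vₓ = 35.38 m/s.
Angle below horizontal: arctan(|v_y|/vₓ) = arctan(49.82/35.38) = 54.62°.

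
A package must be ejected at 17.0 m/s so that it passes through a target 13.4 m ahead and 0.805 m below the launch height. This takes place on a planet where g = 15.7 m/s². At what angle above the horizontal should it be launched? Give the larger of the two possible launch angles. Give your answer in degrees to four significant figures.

Trajectory: y = x tanθ − g x² (1 + tan²θ)/(2v₀²). With x = 13.4, y = −0.805, v₀ = 17.0, g = 15.7:
4.877 tan²θ − 13.4 tanθ + (4.072) = 0.
tanθ = [13.4 ± √(13.4² − 4 × 4.877 × (4.072))] / (2 × 4.877) = (13.4 ± 10.01) / 9.755, giving tanθ = 0.3480 or 2.399.
θ = 19.19° or 67.38°; the larger is 67.38°.

67.38°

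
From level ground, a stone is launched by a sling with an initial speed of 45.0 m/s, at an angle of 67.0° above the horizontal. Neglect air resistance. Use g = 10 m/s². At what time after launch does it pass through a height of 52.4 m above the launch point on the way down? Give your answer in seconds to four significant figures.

6.727 s

Horizontal component vₓ = 45.00 cos 67.0° = 17.58 m/s; vertical v_y0 = 45.00 sin 67.0° = 41.42 m/s.
Height y(t) = 41.42 t − 5.000 t² = 52.4 gives 5.000 t² − 41.42 t + 52.4 = 0.
Quadratic formula: t = (41.42 ± √667.84) / 10.0 = (41.42 ± 25.84) / 10.0 → t = 1.558 s or 6.727 s.
The descending-branch root is 6.727 s.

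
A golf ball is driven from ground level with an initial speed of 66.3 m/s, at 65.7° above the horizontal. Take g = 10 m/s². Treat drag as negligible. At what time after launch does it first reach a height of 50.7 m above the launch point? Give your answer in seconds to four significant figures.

0.9071 s

vₓ = 66.30 cos 65.7° = 27.28 m/s; v_y0 = 66.30 sin 65.7° = 60.43 m/s.
Height y(t) = 60.43 t − 5.000 t² = 50.7 gives 5.000 t² − 60.43 t + 50.7 = 0.
t = [60.43 ± √(60.43² − 2·10.0·50.7)] / 10.0 = (60.43 ± 51.35) / 10.0, so t = 0.9071 s or t = 11.18 s.
The first (ascending) time is 0.9071 s.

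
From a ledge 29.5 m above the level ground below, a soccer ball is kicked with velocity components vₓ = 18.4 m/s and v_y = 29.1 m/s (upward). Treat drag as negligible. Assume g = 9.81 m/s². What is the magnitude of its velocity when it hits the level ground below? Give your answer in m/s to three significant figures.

The projectile lands when y = 29.5 + (29.10) t − ½·9.81·t² = 0. Positive root: t = (29.10 + √(29.10² + 2·9.81·29.5)) / 9.81 = (29.10 + 37.76) / 9.81 = 6.815 s.
Vertical velocity at impact: v_y = v_y0 − g t = 29.10 − 9.81 × 6.815 = −37.76 m/s.
Speed: |v| = √(vₓ² + v_y²) = √(18.40² + 37.76²) = 42.00 m/s.

42.0 m/s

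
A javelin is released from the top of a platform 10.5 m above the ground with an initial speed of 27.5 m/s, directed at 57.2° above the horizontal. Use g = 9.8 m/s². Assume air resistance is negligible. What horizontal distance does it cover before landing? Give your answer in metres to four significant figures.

Horizontal component vₓ = 27.50 cos 57.2° = 14.90 m/s; vertical v_y0 = 27.50 sin 57.2° = 23.12 m/s.
With up positive and y = 0 at the ground: y(t) = 10.5 + (23.12) t − 4.900 t². Setting y = 0 and taking the positive root: t = [23.12 + √(23.12² + 2·9.80·10.5)] / 9.80 = (23.12 + 27.21) / 9.80 = 5.135 s.
Horizontal distance: R = vₓ t = 14.90 × 5.135 = 76.49 m.

76.49 m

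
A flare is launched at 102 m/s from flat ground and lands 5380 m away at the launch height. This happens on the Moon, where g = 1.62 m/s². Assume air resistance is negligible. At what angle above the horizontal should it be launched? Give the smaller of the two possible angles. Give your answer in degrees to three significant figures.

28.4°

R = v₀² sin 2θ / g gives sin 2θ = gR/v₀² = 1.62·5380/102² = 0.8377.
2θ = 56.90° or 180° − 56.90° = 123.1°, so θ = 28.45° or 61.55°.
The smaller angle is 28.45°.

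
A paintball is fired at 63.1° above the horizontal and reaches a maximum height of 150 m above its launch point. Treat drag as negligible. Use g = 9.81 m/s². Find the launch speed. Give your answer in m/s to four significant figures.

At the peak v_y = 0, so v_y0 = √(2gH) = √(2 × 9.81 × 150) = 54.25 m/s.
v_y0 = v₀ sin θ ⇒ v₀ = 54.25 / sin 63.1° = 60.83 m/s.

60.83 m/s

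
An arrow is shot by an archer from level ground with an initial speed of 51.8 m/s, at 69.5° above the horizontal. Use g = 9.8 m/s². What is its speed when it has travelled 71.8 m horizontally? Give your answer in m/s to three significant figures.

20.6 m/s

Components: vₓ = 51.80 cos 69.5° = 18.14 m/s, v_y0 = 51.80 sin 69.5° = 48.52 m/s.
x = vₓ t ⇒ t = 71.8/18.14 = 3.958 s.
Vertical velocity there: v_y = v_y0 − g t = 48.52 − 9.80 × 3.958 = 9.732 m/s.
Speed: √(vₓ² + v_y²) = √(18.14² + 9.732²) = 20.59 m/s.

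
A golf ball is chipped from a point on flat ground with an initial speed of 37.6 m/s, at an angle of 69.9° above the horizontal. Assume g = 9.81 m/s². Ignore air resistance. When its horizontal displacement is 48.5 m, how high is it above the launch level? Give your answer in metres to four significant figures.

63.43 m

Horizontal component vₓ = 37.60 cos 69.9° = 12.92 m/s; vertical v_y0 = 37.60 sin 69.9° = 35.31 m/s.
x = vₓ t ⇒ t = 48.5/12.92 = 3.753 s.
Height: y = v_y0 t − ½ g t² = 35.31 × 3.753 − 4.905 × 3.753² = 132.5 − 69.10 = 63.43 m.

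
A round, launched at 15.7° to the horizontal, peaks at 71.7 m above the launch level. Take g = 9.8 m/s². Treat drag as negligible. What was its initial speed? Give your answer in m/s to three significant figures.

At the peak v_y = 0, so v_y0 = √(2gH) = √(2 × 9.80 × 71.7) = 37.49 m/s.
v_y0 = v₀ sin θ ⇒ v₀ = 37.49 / sin 15.7° = 138.5 m/s.

139 m/s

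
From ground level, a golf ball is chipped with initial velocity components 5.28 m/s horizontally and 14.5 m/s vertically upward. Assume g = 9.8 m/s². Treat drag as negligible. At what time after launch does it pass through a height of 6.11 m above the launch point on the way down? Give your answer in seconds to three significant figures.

Require v_y0 t − ½ g t² = 6.11, i.e. 4.900 t² − 14.50 t + 6.11 = 0.
t = [14.50 ± √(14.50² − 2·9.80·6.11)] / 9.80 = (14.50 ± 9.513) / 9.80, so t = 0.5089 s or t = 2.450 s.
The descending-branch root is 2.450 s.

2.45 s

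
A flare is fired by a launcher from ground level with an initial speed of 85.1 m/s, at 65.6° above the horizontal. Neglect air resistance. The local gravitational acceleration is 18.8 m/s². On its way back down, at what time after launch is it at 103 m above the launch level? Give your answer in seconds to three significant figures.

6.58 s

Horizontal component vₓ = 85.10 cos 65.6° = 35.16 m/s; vertical v_y0 = 85.10 sin 65.6° = 77.50 m/s.
Require v_y0 t − ½ g t² = 103, i.e. 9.400 t² − 77.50 t + 103 = 0.
t = [77.50 ± √(77.50² − 2·18.8·103)] / 18.8 = (77.50 ± 46.19) / 18.8, so t = 1.665 s or t = 6.579 s.
The descending-branch root is 6.579 s.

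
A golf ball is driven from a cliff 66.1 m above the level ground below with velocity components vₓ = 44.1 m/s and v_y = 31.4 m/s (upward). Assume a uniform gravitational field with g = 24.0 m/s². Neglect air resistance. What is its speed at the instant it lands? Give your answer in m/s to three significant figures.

78.1 m/s

The projectile lands when y = 66.1 + (31.40) t − ½·24.0·t² = 0. Positive root: t = (31.40 + √(31.40² + 2·24.0·66.1)) / 24.0 = (31.40 + 64.49) / 24.0 = 3.995 s.
Vertical velocity at impact: v_y = v_y0 − g t = 31.40 − 24.0 × 3.995 = −64.49 m/s.
Speed: |v| = √(vₓ² + v_y²) = √(44.10² + 64.49²) = 78.13 m/s.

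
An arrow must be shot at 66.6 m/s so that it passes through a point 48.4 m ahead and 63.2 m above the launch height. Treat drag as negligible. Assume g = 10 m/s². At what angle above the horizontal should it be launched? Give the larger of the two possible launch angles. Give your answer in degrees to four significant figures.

86.60°

Trajectory: y = x tanθ − g x² (1 + tan²θ)/(2v₀²). With x = 48.4, y = 63.2, v₀ = 66.6, g = 10.0:
2.641 tan²θ − 48.4 tanθ + (65.84) = 0.
tanθ = [48.4 ± √(48.4² − 4 × 2.641 × (65.84))] / (2 × 2.641) = (48.4 ± 40.58) / 5.281, giving tanθ = 1.480 or 16.85.
θ = 55.95° or 86.60°; the larger is 86.60°.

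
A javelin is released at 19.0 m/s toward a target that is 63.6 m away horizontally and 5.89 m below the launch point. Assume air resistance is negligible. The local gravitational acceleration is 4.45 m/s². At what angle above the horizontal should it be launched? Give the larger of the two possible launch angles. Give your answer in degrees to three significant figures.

65.6°

Trajectory: y = x tanθ − g x² (1 + tan²θ)/(2v₀²). With x = 63.6, y = −5.89, v₀ = 19.0, g = 4.45:
24.93 tan²θ − 63.6 tanθ + (19.04) = 0.
tanθ = [63.6 ± √(63.6² − 4 × 24.93 × (19.04))] / (2 × 24.93) = (63.6 ± 46.33) / 49.86, giving tanθ = 0.3464 or 2.205.
θ = 19.11° or 65.60°; the larger is 65.60°.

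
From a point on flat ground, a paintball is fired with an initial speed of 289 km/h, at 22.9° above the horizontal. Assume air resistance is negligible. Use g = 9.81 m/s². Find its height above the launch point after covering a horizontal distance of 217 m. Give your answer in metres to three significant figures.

49.4 m

Convert: 289 km/h = 289/3.6 = 80.28 m/s.
vₓ = 80.28 cos 22.9° = 73.95 m/s; v_y0 = 80.28 sin 22.9° = 31.24 m/s.
Time to reach x = 217 m: t = x/vₓ = 217/73.95 = 2.934 s.
Height: y = v_y0 t − ½ g t² = 31.24 × 2.934 − 4.905 × 2.934² = 91.66 − 42.24 = 49.43 m.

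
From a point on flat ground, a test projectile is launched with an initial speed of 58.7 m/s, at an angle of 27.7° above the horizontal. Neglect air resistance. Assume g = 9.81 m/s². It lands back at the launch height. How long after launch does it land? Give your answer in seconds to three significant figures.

5.56 s

vₓ = 58.70 cos 27.7° = 51.97 m/s; v_y0 = 58.70 sin 27.7° = 27.29 m/s.
It returns to y = 0 when t = 2 v_y0 / g = 2(27.29)/9.81 = 5.563 s.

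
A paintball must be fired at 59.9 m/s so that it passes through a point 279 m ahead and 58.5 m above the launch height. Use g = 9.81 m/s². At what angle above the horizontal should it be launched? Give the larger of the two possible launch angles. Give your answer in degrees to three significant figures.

Trajectory: y = x tanθ − g x² (1 + tan²θ)/(2v₀²). With x = 279, y = 58.5, v₀ = 59.9, g = 9.81:
106.4 tan²θ − 279 tanθ + (164.9) = 0.
tanθ = [279 ± √(279² − 4 × 106.4 × (164.9))] / (2 × 106.4) = (279 ± 87.44) / 212.8, giving tanθ = 0.9001 or 1.722.
θ = 41.99° or 59.85°; the larger is 59.85°.

59.9°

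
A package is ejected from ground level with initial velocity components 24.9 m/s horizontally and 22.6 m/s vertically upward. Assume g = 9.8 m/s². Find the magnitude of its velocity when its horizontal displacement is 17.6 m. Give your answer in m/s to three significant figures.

29.4 m/s

At x = 17.6 m, t = x/vₓ = 17.6/24.90 = 0.7068 s.
Vertical velocity there: v_y = v_y0 − g t = 22.60 − 9.80 × 0.7068 = 15.67 m/s.
Speed: √(vₓ² + v_y²) = √(24.90² + 15.67²) = 29.42 m/s.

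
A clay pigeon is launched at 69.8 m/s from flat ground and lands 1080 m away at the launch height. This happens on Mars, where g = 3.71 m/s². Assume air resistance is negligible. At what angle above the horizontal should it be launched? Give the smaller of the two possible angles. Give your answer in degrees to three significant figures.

27.7°

R = v₀² sin 2θ / g gives sin 2θ = gR/v₀² = 3.71·1080/69.8² = 0.8224.
2θ = 55.33° or 180° − 55.33° = 124.7°, so θ = 27.66° or 62.34°.
The smaller angle is 27.66°.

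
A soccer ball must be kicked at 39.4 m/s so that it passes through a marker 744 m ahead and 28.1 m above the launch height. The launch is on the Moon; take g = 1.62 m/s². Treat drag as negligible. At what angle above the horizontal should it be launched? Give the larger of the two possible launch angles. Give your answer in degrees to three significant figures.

Trajectory: y = x tanθ − g x² (1 + tan²θ)/(2v₀²). With x = 744, y = 28.1, v₀ = 39.4, g = 1.62:
288.8 tan²θ − 744 tanθ + (316.9) = 0.
tanθ = [744 ± √(744² − 4 × 288.8 × (316.9))] / (2 × 288.8) = (744 ± 432.9) / 577.7, giving tanθ = 0.5386 or 2.037.
θ = 28.31° or 63.86°; the larger is 63.86°.

63.9°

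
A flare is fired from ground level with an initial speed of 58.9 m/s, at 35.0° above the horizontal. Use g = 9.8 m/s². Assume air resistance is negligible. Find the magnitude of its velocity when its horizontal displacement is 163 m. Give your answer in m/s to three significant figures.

48.3 m/s

Components: vₓ = 58.90 cos 35.0° = 48.25 m/s, v_y0 = 58.90 sin 35.0° = 33.78 m/s.
Time to reach x = 163 m: t = x/vₓ = 163/48.25 = 3.378 s.
Vertical velocity there: v_y = v_y0 − g t = 33.78 − 9.80 × 3.378 = 0.6756 m/s.
Speed: √(vₓ² + v_y²) = √(48.25² + 0.6756²) = 48.25 m/s.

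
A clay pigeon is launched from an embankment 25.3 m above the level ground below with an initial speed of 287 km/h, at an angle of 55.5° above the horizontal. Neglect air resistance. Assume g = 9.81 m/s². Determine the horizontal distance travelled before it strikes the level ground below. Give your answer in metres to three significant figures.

622 m

Convert: 287 km/h = 287/3.6 = 79.72 m/s.
Components: vₓ = 79.72 cos 55.5° = 45.16 m/s, v_y0 = 79.72 sin 55.5° = 65.70 m/s.
The projectile lands when y = 25.3 + (65.70) t − ½·9.81·t² = 0. Positive root: t = (65.70 + √(65.70² + 2·9.81·25.3)) / 9.81 = (65.70 + 69.38) / 9.81 = 13.77 s.
Horizontal distance: R = vₓ t = 45.16 × 13.77 = 621.8 m.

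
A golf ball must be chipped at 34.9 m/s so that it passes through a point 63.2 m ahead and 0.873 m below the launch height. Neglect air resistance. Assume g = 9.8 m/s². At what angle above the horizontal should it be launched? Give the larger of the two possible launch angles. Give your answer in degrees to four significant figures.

74.78°

Trajectory: y = x tanθ − g x² (1 + tan²θ)/(2v₀²). With x = 63.2, y = −0.873, v₀ = 34.9, g = 9.80:
16.07 tan²θ − 63.2 tanθ + (15.20) = 0.
tanθ = [63.2 ± √(63.2² − 4 × 16.07 × (15.20))] / (2 × 16.07) = (63.2 ± 54.93) / 32.14, giving tanθ = 0.2573 or 3.676.
θ = 14.43° or 74.78°; the larger is 74.78°.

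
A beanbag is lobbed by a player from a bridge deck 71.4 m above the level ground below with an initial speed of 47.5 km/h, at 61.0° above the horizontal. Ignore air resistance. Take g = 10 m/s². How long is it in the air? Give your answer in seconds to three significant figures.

Convert: 47.5 km/h = 47.5/3.6 = 13.19 m/s.
vₓ = 13.19 cos 61.0° = 6.397 m/s; v_y0 = 13.19 sin 61.0° = 11.54 m/s.
Vertical motion (up positive, ground at y = 0): 5.000 t² − (11.54) t − 71.4 = 0, so t = (11.54 + √(11.54² + 2·10.0·71.4)) / 10.0 = (11.54 + 39.51) / 10.0 = 5.105 s.

5.11 s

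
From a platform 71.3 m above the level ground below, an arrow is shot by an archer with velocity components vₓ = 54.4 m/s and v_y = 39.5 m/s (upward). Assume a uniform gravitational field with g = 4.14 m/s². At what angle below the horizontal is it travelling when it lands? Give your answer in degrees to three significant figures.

The projectile lands when y = 71.3 + (39.50) t − ½·4.14·t² = 0. Positive root: t = (39.50 + √(39.50² + 2·4.14·71.3)) / 4.14 = (39.50 + 46.37) / 4.14 = 20.74 s.
At impact: v_y = v_y0 − g t = −46.37 m/s; vₓ = 54.40 m/s.
Angle below horizontal: arctan(|v_y|/vₓ) = arctan(46.37/54.40) = 40.45°.

40.4°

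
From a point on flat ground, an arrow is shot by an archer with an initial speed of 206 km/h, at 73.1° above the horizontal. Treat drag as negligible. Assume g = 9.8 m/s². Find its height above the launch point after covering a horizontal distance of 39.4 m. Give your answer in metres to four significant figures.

Convert: 206 km/h = 206/3.6 = 57.22 m/s.
Resolve: vₓ = 57.22 cos 73.1° = 16.63 m/s and v_y0 = 57.22 sin 73.1° = 54.75 m/s.
Time to reach x = 39.4 m: t = x/vₓ = 39.4/16.63 = 2.369 s.
Height: y = v_y0 t − ½ g t² = 54.75 × 2.369 − 4.900 × 2.369² = 129.7 − 27.49 = 102.2 m.

102.2 m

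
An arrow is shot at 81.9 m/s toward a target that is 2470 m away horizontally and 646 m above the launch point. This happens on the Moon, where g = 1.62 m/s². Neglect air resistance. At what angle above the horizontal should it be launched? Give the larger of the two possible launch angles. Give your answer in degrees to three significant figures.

Trajectory: y = x tanθ − g x² (1 + tan²θ)/(2v₀²). With x = 2470, y = 646, v₀ = 81.9, g = 1.62:
736.7 tan²θ − 2470 tanθ + (1383) = 0.
tanθ = [2470 ± √(2470² − 4 × 736.7 × (1383))] / (2 × 736.7) = (2470 ± 1423) / 1473, giving tanθ = 0.7103 or 2.642.
θ = 35.39° or 69.27°; the larger is 69.27°.

69.3°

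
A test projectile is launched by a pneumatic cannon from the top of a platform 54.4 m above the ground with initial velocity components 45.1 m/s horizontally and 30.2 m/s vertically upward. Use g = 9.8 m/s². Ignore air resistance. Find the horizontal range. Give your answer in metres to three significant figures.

344 m

With up positive and y = 0 at the ground: y(t) = 54.4 + (30.20) t − 4.900 t². Setting y = 0 and taking the positive root: t = [30.20 + √(30.20² + 2·9.80·54.4)] / 9.80 = (30.20 + 44.48) / 9.80 = 7.620 s.
Horizontal distance: R = vₓ t = 45.10 × 7.620 = 343.7 m.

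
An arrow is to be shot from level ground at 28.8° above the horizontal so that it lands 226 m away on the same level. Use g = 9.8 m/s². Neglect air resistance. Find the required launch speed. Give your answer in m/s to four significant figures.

51.22 m/s

Level-ground range: R = v₀² sin(2θ)/g, so v₀ = √(gR / sin 2θ).
v₀ = √(9.80 × 226 / sin 57.60°) = √(2215 / 0.8443) = √2623.2 = 51.22 m/s.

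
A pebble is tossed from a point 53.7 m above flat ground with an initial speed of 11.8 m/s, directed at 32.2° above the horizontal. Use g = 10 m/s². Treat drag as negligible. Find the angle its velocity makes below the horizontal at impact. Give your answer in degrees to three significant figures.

Components: vₓ = 11.80 cos 32.2° = 9.985 m/s, v_y0 = 11.80 sin 32.2° = 6.288 m/s.
Vertical motion (up positive, ground at y = 0): 5.000 t² − (6.288) t − 53.7 = 0, so t = (6.288 + √(6.288² + 2·10.0·53.7)) / 10.0 = (6.288 + 33.37) / 10.0 = 3.966 s.
At impact: v_y = v_y0 − g t = −33.37 m/s; vₓ = 9.985 m/s.
Angle below horizontal: arctan(|v_y|/vₓ) = arctan(33.37/9.985) = 73.34°.

73.3°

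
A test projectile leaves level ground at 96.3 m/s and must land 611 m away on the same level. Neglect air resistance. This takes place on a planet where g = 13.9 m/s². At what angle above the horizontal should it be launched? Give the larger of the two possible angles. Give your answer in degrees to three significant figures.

56.8°

From R = (v₀²/g) sin 2θ: sin 2θ = 13.9 × 611 / 9273.7 = 0.9158.
2θ = 66.32° or 180° − 66.32° = 113.7°, so θ = 33.16° or 56.84°.
The larger angle is 56.84°.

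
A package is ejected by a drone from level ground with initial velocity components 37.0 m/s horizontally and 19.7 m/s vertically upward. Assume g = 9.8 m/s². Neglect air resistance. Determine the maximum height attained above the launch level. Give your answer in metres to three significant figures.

19.8 m

At the apex v_y = 0, so H = v_y0²/(2g) = 19.70²/19.60 = 19.80 m.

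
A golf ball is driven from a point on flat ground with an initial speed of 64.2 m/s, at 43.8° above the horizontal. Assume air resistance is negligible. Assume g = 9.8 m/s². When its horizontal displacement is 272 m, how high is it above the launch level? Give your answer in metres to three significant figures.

92.0 m

Resolve: vₓ = 64.20 cos 43.8° = 46.34 m/s and v_y0 = 64.20 sin 43.8° = 44.44 m/s.
At x = 272 m, t = x/vₓ = 272/46.34 = 5.870 s.
Height: y = v_y0 t − ½ g t² = 44.44 × 5.870 − 4.900 × 5.870² = 260.8 − 168.8 = 92.00 m.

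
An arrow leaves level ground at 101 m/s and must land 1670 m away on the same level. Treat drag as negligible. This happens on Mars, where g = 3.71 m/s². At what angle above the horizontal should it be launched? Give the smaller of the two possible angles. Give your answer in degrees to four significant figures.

From R = (v₀²/g) sin 2θ: sin 2θ = 3.71 × 1670 / 10201 = 0.6074.
2θ = 37.40° or 180° − 37.40° = 142.6°, so θ = 18.70° or 71.30°.
The smaller angle is 18.70°.

18.70°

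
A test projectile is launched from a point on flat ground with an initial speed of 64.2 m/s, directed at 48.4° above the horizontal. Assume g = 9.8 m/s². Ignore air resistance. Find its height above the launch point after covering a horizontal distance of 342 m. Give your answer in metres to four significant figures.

69.75 m

vₓ = 64.20 cos 48.4° = 42.62 m/s; v_y0 = 64.20 sin 48.4° = 48.01 m/s.
Time to reach x = 342 m: t = x/vₓ = 342/42.62 = 8.024 s.
Height: y = v_y0 t − ½ g t² = 48.01 × 8.024 − 4.900 × 8.024² = 385.2 − 315.5 = 69.75 m.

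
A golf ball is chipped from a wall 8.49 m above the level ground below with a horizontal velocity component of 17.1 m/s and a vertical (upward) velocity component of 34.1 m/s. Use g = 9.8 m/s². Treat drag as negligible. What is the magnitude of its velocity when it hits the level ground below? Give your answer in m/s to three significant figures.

40.3 m/s

The projectile lands when y = 8.49 + (34.10) t − ½·9.80·t² = 0. Positive root: t = (34.10 + √(34.10² + 2·9.80·8.49)) / 9.80 = (34.10 + 36.46) / 9.80 = 7.200 s.
Vertical velocity at impact: v_y = v_y0 − g t = 34.10 − 9.80 × 7.200 = −36.46 m/s.
Speed: |v| = √(vₓ² + v_y²) = √(17.10² + 36.46²) = 40.27 m/s.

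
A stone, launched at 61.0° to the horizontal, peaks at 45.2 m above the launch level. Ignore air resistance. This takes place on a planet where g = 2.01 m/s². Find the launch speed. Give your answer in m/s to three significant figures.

15.4 m/s

At the peak v_y = 0, so v_y0 = √(2gH) = √(2 × 2.01 × 45.2) = 13.48 m/s.
v_y0 = v₀ sin θ ⇒ v₀ = 13.48 / sin 61.0° = 15.41 m/s.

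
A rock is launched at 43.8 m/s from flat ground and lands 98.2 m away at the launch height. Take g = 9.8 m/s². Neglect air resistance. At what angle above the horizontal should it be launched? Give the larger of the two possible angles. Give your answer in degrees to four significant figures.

74.95°

From R = (v₀²/g) sin 2θ: sin 2θ = 9.80 × 98.2 / 1918.4 = 0.5016.
2θ = 30.11° or 180° − 30.11° = 149.9°, so θ = 15.05° or 74.95°.
The larger angle is 74.95°.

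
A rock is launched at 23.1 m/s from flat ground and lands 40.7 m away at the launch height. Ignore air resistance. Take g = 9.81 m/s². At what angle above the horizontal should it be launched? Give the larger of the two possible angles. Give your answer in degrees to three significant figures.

65.8°

Level-ground range R = v₀² sin(2θ)/g ⇒ sin(2θ) = gR/v₀² = 9.81 × 40.7 / 23.1² = 0.7482.
2θ = 48.44° or 180° − 48.44° = 131.6°, so θ = 24.22° or 65.78°.
The larger angle is 65.78°.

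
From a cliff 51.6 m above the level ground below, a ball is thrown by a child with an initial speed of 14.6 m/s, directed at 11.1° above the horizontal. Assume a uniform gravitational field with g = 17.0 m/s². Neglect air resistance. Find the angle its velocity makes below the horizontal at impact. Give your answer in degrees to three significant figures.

Horizontal component vₓ = 14.60 cos 11.1° = 14.33 m/s; vertical v_y0 = 14.60 sin 11.1° = 2.811 m/s.
Vertical motion (up positive, ground at y = 0): 8.500 t² − (2.811) t − 51.6 = 0, so t = (2.811 + √(2.811² + 2·17.0·51.6)) / 17.0 = (2.811 + 41.98) / 17.0 = 2.635 s.
At impact: v_y = v_y0 − g t = −41.98 m/s; vₓ = 14.33 m/s.
Angle below horizontal: arctan(|v_y|/vₓ) = arctan(41.98/14.33) = 71.16°.

71.2°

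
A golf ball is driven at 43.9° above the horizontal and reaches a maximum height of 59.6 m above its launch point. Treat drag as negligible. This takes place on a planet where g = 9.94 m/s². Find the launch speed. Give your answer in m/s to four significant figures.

At the peak v_y = 0, so v_y0 = √(2gH) = √(2 × 9.94 × 59.6) = 34.42 m/s.
v_y0 = v₀ sin θ ⇒ v₀ = 34.42 / sin 43.9° = 49.64 m/s.

49.64 m/s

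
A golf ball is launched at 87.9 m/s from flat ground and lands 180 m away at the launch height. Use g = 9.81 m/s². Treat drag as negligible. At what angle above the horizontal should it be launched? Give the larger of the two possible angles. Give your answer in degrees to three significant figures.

83.4°

R = v₀² sin 2θ / g gives sin 2θ = gR/v₀² = 9.81·180/87.9² = 0.2285.
2θ = 13.21° or 180° − 13.21° = 166.8°, so θ = 6.606° or 83.39°.
The larger angle is 83.39°.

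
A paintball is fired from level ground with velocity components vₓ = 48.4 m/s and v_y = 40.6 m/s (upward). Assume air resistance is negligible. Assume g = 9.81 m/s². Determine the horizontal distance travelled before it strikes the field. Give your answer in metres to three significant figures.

Time aloft: T = 2 v_y0 / g = 2 × 40.60 / 9.81 = 8.277 s.
Range: R = vₓ T = 48.40 × 8.277 = 400.6 m.

401 m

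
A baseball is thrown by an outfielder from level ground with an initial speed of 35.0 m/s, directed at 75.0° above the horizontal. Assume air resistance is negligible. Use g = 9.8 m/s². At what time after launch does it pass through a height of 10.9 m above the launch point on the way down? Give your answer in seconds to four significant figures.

6.560 s

vₓ = 35.00 cos 75.0° = 9.059 m/s; v_y0 = 35.00 sin 75.0° = 33.81 m/s.
Require v_y0 t − ½ g t² = 10.9, i.e. 4.900 t² − 33.81 t + 10.9 = 0.
t = [33.81 ± √(33.81² − 2·9.80·10.9)] / 9.80 = (33.81 ± 30.48) / 9.80, so t = 0.3391 s or t = 6.560 s.
The descending-branch root is 6.560 s.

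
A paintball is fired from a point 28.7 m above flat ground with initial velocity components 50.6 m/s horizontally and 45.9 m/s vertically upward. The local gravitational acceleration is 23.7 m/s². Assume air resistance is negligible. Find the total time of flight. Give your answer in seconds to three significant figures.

Vertical motion (up positive, ground at y = 0): 11.85 t² − (45.90) t − 28.7 = 0, so t = (45.90 + √(45.90² + 2·23.7·28.7)) / 23.7 = (45.90 + 58.88) / 23.7 = 4.421 s.

4.42 s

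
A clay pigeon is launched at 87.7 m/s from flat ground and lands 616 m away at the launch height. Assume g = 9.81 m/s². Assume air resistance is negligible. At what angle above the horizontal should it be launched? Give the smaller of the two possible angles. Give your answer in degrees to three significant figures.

25.9°

From R = (v₀²/g) sin 2θ: sin 2θ = 9.81 × 616 / 7691.3 = 0.7857.
2θ = 51.78° or 180° − 51.78° = 128.2°, so θ = 25.89° or 64.11°.
The smaller angle is 25.89°.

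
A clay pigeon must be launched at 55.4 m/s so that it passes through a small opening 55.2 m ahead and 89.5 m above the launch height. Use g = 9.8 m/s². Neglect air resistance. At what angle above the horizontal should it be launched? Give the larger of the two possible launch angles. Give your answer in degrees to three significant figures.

Trajectory: y = x tanθ − g x² (1 + tan²θ)/(2v₀²). With x = 55.2, y = 89.5, v₀ = 55.4, g = 9.80:
4.865 tan²θ − 55.2 tanθ + (94.36) = 0.
tanθ = [55.2 ± √(55.2² − 4 × 4.865 × (94.36))] / (2 × 4.865) = (55.2 ± 34.80) / 9.729, giving tanθ = 2.097 or 9.250.
θ = 64.51° or 83.83°; the larger is 83.83°.

83.8°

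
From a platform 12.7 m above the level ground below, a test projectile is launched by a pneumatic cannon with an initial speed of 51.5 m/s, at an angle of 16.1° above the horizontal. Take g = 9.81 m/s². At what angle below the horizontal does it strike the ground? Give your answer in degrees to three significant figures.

vₓ = 51.50 cos 16.1° = 49.48 m/s; v_y0 = 51.50 sin 16.1° = 14.28 m/s.
Vertical motion (up positive, ground at y = 0): 4.905 t² − (14.28) t − 12.7 = 0, so t = (14.28 + √(14.28² + 2·9.81·12.7)) / 9.81 = (14.28 + 21.29) / 9.81 = 3.626 s.
At impact: v_y = v_y0 − g t = −21.29 m/s; vₓ = 49.48 m/s.
Angle below horizontal: arctan(|v_y|/vₓ) = arctan(21.29/49.48) = 23.28°.

23.3°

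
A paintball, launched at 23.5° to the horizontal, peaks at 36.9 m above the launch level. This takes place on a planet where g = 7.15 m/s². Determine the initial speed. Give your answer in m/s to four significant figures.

At the peak v_y = 0, so v_y0 = √(2gH) = √(2 × 7.15 × 36.9) = 22.97 m/s.
v_y0 = v₀ sin θ ⇒ v₀ = 22.97 / sin 23.5° = 57.61 m/s.

57.61 m/s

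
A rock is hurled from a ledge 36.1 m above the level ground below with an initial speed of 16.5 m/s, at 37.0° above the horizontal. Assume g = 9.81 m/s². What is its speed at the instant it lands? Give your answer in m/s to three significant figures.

31.3 m/s

Resolve: vₓ = 16.50 cos 37.0° = 13.18 m/s and v_y0 = 16.50 sin 37.0° = 9.930 m/s.
The projectile lands when y = 36.1 + (9.930) t − ½·9.81·t² = 0. Positive root: t = (9.930 + √(9.930² + 2·9.81·36.1)) / 9.81 = (9.930 + 28.41) / 9.81 = 3.908 s.
Vertical velocity at impact: v_y = v_y0 − g t = 9.930 − 9.81 × 3.908 = −28.41 m/s.
Speed: |v| = √(vₓ² + v_y²) = √(13.18² + 28.41²) = 31.31 m/s.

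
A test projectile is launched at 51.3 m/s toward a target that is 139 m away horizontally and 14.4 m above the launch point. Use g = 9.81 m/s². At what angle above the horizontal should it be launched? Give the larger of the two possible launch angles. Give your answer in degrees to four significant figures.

Trajectory: y = x tanθ − g x² (1 + tan²θ)/(2v₀²). With x = 139, y = 14.4, v₀ = 51.3, g = 9.81:
36.01 tan²θ − 139 tanθ + (50.41) = 0.
tanθ = [139 ± √(139² − 4 × 36.01 × (50.41))] / (2 × 36.01) = (139 ± 109.8) / 72.02, giving tanθ = 0.4052 or 3.455.
θ = 22.06° or 73.86°; the larger is 73.86°.

73.86°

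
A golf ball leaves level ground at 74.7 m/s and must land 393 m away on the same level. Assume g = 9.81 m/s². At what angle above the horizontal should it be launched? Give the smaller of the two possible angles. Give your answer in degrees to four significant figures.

21.85°

From R = (v₀²/g) sin 2θ: sin 2θ = 9.81 × 393 / 5580.1 = 0.6909.
2θ = 43.70° or 180° − 43.70° = 136.3°, so θ = 21.85° or 68.15°.
The smaller angle is 21.85°.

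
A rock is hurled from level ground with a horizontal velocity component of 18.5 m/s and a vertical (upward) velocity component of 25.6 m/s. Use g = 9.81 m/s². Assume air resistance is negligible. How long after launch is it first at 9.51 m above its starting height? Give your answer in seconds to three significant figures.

Height y(t) = 25.60 t − 4.905 t² = 9.51 gives 4.905 t² − 25.60 t + 9.51 = 0.
Quadratic formula: t = (25.60 ± √468.77) / 9.81 = (25.60 ± 21.65) / 9.81 → t = 0.4025 s or 4.817 s.
The first (ascending) time is 0.4025 s.

0.403 s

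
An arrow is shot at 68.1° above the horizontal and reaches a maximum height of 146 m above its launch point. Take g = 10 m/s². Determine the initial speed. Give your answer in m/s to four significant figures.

At the peak v_y = 0, so v_y0 = √(2gH) = √(2 × 10.0 × 146) = 54.04 m/s.
v_y0 = v₀ sin θ ⇒ v₀ = 54.04 / sin 68.1° = 58.24 m/s.

58.24 m/s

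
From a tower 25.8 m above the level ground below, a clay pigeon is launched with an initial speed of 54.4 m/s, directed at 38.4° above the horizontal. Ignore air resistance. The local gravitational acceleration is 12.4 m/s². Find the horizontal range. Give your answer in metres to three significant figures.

Components: vₓ = 54.40 cos 38.4° = 42.63 m/s, v_y0 = 54.40 sin 38.4° = 33.79 m/s.
Vertical motion (up positive, ground at y = 0): 6.200 t² − (33.79) t − 25.8 = 0, so t = (33.79 + √(33.79² + 2·12.4·25.8)) / 12.4 = (33.79 + 42.21) / 12.4 = 6.129 s.
Horizontal distance: R = vₓ t = 42.63 × 6.129 = 261.3 m.

261 m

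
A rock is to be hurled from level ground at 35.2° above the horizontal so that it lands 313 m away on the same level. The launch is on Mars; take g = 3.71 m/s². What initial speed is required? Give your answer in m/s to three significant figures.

35.1 m/s

Level-ground range: R = v₀² sin(2θ)/g, so v₀ = √(gR / sin 2θ).
v₀ = √(3.71 × 313 / sin 70.40°) = √(1161 / 0.9421) = √1232.7 = 35.11 m/s.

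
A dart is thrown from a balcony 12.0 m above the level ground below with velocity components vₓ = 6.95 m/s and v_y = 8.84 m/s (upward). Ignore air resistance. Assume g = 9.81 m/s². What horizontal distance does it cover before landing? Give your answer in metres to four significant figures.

18.81 m

Vertical motion (up positive, ground at y = 0): 4.905 t² − (8.840) t − 12.0 = 0, so t = (8.840 + √(8.840² + 2·9.81·12.0)) / 9.81 = (8.840 + 17.71) / 9.81 = 2.706 s.
Horizontal distance: R = vₓ t = 6.950 × 2.706 = 18.81 m.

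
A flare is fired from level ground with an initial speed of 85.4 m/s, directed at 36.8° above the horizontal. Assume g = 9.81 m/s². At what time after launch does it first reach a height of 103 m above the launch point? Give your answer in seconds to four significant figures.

vₓ = 85.40 cos 36.8° = 68.38 m/s; v_y0 = 85.40 sin 36.8° = 51.16 m/s.
Require v_y0 t − ½ g t² = 103, i.e. 4.905 t² − 51.16 t + 103 = 0.
Quadratic formula: t = (51.16 ± √596.14) / 9.81 = (51.16 ± 24.42) / 9.81 → t = 2.726 s or 7.704 s.
The first (ascending) time is 2.726 s.

2.726 s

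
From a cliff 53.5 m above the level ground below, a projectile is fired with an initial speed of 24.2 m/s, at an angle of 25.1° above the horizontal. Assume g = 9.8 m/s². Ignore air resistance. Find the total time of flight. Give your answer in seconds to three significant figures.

4.51 s

Resolve: vₓ = 24.20 cos 25.1° = 21.91 m/s and v_y0 = 24.20 sin 25.1° = 10.27 m/s.
The projectile lands when y = 53.5 + (10.27) t − ½·9.80·t² = 0. Positive root: t = (10.27 + √(10.27² + 2·9.80·53.5)) / 9.80 = (10.27 + 33.97) / 9.80 = 4.514 s.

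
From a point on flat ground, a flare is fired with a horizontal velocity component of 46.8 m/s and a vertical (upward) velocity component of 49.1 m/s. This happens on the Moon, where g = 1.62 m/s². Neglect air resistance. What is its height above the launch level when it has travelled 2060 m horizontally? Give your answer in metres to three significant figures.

Time to reach x = 2060 m: t = x/vₓ = 2060/46.80 = 44.02 s.
Height: y = v_y0 t − ½ g t² = 49.10 × 44.02 − 0.8100 × 44.02² = 2161 − 1569 = 591.9 m.

592 m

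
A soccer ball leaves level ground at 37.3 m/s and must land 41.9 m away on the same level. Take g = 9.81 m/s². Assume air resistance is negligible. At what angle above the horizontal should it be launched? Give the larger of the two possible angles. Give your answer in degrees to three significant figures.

81.4°

From R = (v₀²/g) sin 2θ: sin 2θ = 9.81 × 41.9 / 1391.3 = 0.2954.
2θ = 17.18° or 180° − 17.18° = 162.8°, so θ = 8.592° or 81.41°.
The larger angle is 81.41°.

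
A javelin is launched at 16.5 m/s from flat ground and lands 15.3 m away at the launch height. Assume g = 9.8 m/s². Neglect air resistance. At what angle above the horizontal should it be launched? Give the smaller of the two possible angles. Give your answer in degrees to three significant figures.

16.7°

Level-ground range R = v₀² sin(2θ)/g ⇒ sin(2θ) = gR/v₀² = 9.80 × 15.3 / 16.5² = 0.5507.
2θ = 33.42° or 180° − 33.42° = 146.6°, so θ = 16.71° or 73.29°.
The smaller angle is 16.71°.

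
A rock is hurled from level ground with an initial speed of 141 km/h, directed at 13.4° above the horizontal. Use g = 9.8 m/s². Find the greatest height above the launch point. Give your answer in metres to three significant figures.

Convert: 141 km/h = 141/3.6 = 39.17 m/s.
Components: vₓ = 39.17 cos 13.4° = 38.10 m/s, v_y0 = 39.17 sin 13.4° = 9.077 m/s.
At the apex v_y = 0, so H = v_y0²/(2g) = 9.077²/19.60 = 4.203 m.

4.20 m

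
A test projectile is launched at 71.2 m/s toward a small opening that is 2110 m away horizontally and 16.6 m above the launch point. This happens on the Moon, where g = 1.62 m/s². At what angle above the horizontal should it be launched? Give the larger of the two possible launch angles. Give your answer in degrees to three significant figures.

68.7°

Trajectory: y = x tanθ − g x² (1 + tan²θ)/(2v₀²). With x = 2110, y = 16.6, v₀ = 71.2, g = 1.62:
711.4 tan²θ − 2110 tanθ + (728.0) = 0.
tanθ = [2110 ± √(2110² − 4 × 711.4 × (728.0))] / (2 × 711.4) = (2110 ± 1543) / 1423, giving tanθ = 0.3986 or 2.568.
θ = 21.73° or 68.72°; the larger is 68.72°.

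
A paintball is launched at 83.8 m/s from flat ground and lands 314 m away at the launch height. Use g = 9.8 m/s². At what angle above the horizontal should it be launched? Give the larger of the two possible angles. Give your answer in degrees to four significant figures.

R = v₀² sin 2θ / g gives sin 2θ = gR/v₀² = 9.80·314/83.8² = 0.4382.
2θ = 25.99° or 180° − 25.99° = 154.0°, so θ = 12.99° or 77.01°.
The larger angle is 77.01°.

77.01°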